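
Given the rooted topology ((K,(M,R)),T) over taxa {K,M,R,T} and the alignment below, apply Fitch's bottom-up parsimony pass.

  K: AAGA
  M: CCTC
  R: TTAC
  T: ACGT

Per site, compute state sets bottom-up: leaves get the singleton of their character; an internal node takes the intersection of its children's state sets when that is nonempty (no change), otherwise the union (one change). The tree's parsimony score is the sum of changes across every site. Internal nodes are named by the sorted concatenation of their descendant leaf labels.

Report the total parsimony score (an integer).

MR@0: {C} ∪ {T} = {C,T} (union, +1)
KMR@0: {A} ∪ {C,T} = {A,C,T} (union, +1)
KMRT@0: {A,C,T} ∩ {A} = {A} (intersection, +0)
MR@1: {C} ∪ {T} = {C,T} (union, +1)
KMR@1: {A} ∪ {C,T} = {A,C,T} (union, +1)
KMRT@1: {A,C,T} ∩ {C} = {C} (intersection, +0)
MR@2: {T} ∪ {A} = {A,T} (union, +1)
KMR@2: {G} ∪ {A,T} = {A,G,T} (union, +1)
KMRT@2: {A,G,T} ∩ {G} = {G} (intersection, +0)
MR@3: {C} ∩ {C} = {C} (intersection, +0)
KMR@3: {A} ∪ {C} = {A,C} (union, +1)
KMRT@3: {A,C} ∪ {T} = {A,C,T} (union, +1)
per-site changes: [2, 2, 2, 2]; total = 8

8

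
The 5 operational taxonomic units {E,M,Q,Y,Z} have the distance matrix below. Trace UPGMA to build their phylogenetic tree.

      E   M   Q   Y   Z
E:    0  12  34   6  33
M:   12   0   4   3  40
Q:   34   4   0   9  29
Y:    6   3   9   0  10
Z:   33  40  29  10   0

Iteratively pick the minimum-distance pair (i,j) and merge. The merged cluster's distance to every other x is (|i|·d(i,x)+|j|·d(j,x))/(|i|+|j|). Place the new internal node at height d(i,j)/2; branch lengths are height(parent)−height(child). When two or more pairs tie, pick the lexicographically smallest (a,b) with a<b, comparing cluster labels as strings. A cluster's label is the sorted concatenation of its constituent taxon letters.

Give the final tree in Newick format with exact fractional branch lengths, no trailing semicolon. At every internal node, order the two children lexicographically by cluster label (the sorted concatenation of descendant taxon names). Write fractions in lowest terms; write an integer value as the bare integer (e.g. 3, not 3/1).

((E:26/3,((M:3/2,Y:3/2):7/4,Q:13/4):65/12):16/3,Z:14)

1. join M+Y (d=3) ⇒ MY; edges |M|=3/2, |Y|=3/2
  updated: d(E,MY)=9, d(MY,Q)=13/2, d(MY,Z)=25
2. join MY+Q (d=13/2) ⇒ MQY; edges |MY|=7/4, |Q|=13/4
  updated: d(E,MQY)=52/3, d(MQY,Z)=79/3
3. join E+MQY (d=52/3) ⇒ EMQY; edges |E|=26/3, |MQY|=65/12
  updated: d(EMQY,Z)=28
4. join EMQY+Z (d=28) ⇒ EMQYZ; edges |EMQY|=16/3, |Z|=14
final tree: ((E:26/3,((M:3/2,Y:3/2):7/4,Q:13/4):65/12):16/3,Z:14)
total length: 497/12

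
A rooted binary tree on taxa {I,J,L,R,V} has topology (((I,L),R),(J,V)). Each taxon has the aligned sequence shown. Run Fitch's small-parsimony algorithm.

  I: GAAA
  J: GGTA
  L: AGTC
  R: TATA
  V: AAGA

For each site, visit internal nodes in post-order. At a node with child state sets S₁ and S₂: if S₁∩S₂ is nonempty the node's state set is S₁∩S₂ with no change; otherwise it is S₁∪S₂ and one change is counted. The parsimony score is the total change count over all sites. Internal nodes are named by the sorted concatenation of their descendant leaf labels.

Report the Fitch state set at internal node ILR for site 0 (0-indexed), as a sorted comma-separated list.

A,G,T

[col 0] IL: children I:{G}, L:{A} ∪→ {A,G}; cost 1
[col 0] ILR: children IL:{A,G}, R:{T} ∪→ {A,G,T}; cost 1
[col 0] JV: children J:{G}, V:{A} ∪→ {A,G}; cost 1
[col 0] IJLRV: children ILR:{A,G,T}, JV:{A,G} ∩→ {A,G}; cost 0
[col 1] IL: children I:{A}, L:{G} ∪→ {A,G}; cost 1
[col 1] ILR: children IL:{A,G}, R:{A} ∩→ {A}; cost 0
[col 1] JV: children J:{G}, V:{A} ∪→ {A,G}; cost 1
[col 1] IJLRV: children ILR:{A}, JV:{A,G} ∩→ {A}; cost 0
[col 2] IL: children I:{A}, L:{T} ∪→ {A,T}; cost 1
[col 2] ILR: children IL:{A,T}, R:{T} ∩→ {T}; cost 0
[col 2] JV: children J:{T}, V:{G} ∪→ {G,T}; cost 1
[col 2] IJLRV: children ILR:{T}, JV:{G,T} ∩→ {T}; cost 0
[col 3] IL: children I:{A}, L:{C} ∪→ {A,C}; cost 1
[col 3] ILR: children IL:{A,C}, R:{A} ∩→ {A}; cost 0
[col 3] JV: children J:{A}, V:{A} ∩→ {A}; cost 0
[col 3] IJLRV: children ILR:{A}, JV:{A} ∩→ {A}; cost 0
per-site changes: [3, 2, 2, 1]; total = 8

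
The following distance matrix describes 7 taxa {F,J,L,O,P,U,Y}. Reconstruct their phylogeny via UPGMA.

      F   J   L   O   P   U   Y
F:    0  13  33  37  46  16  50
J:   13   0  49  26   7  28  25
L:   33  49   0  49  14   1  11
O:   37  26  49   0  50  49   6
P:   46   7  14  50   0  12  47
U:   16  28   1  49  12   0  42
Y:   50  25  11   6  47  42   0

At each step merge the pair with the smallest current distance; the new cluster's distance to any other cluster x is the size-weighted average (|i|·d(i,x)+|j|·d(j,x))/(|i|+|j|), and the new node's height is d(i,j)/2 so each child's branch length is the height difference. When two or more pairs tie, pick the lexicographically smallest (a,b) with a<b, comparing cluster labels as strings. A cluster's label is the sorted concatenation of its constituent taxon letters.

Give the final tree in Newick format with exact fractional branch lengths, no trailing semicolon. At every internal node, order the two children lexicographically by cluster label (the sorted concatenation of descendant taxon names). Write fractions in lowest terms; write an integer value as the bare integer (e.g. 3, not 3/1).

(((F:49/4,(L:1/2,U:1/2):47/4):5/4,(J:7/2,P:7/2):10):29/5,(O:3,Y:3):163/10)

iteration 1: select L,U (d=1); attach at lengths (1/2, 1/2); label the merged cluster LU
  updated: d(F,LU)=49/2, d(J,LU)=77/2, d(LU,O)=49, d(LU,P)=13, d(LU,Y)=53/2
iteration 2: select O,Y (d=6); attach at lengths (3, 3); label the merged cluster OY
  updated: d(F,OY)=87/2, d(J,OY)=51/2, d(LU,OY)=151/4, d(OY,P)=97/2
iteration 3: select J,P (d=7); attach at lengths (7/2, 7/2); label the merged cluster JP
  updated: d(F,JP)=59/2, d(JP,LU)=103/4, d(JP,OY)=37
iteration 4: select F,LU (d=49/2); attach at lengths (49/4, 47/4); label the merged cluster FLU
  updated: d(FLU,JP)=27, d(FLU,OY)=119/3
iteration 5: select FLU,JP (d=27); attach at lengths (5/4, 10); label the merged cluster FJLPU
  updated: d(FJLPU,OY)=193/5
iteration 6: select FJLPU,OY (d=193/5); attach at lengths (29/5, 163/10); label the merged cluster FJLOPUY
final tree: (((F:49/4,(L:1/2,U:1/2):47/4):5/4,(J:7/2,P:7/2):10):29/5,(O:3,Y:3):163/10)
total length: 1427/20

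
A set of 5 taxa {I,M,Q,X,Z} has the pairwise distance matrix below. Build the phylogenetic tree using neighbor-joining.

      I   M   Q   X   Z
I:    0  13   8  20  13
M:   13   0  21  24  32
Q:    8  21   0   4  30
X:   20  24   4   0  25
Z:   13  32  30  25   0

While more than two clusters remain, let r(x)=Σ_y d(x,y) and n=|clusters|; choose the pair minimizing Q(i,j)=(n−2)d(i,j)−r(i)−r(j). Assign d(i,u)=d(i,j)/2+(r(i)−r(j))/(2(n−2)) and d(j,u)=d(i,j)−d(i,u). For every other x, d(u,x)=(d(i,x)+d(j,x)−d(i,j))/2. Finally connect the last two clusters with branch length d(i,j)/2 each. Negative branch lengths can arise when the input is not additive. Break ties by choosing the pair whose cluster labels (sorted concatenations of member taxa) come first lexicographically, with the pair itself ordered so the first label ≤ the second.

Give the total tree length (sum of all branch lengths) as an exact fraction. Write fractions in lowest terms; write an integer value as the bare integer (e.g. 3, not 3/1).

331/8

iteration 1: select Q,X (d=4, Q=-124); attach at lengths (1/3, 11/3); label the merged cluster QX
  updated: d(I,QX)=12, d(M,QX)=41/2, d(QX,Z)=51/2
iteration 2: select I,Z (d=13, Q=-165/2); attach at lengths (-13/8, 117/8); label the merged cluster IZ
  updated: d(IZ,M)=16, d(IZ,QX)=49/4
iteration 3: select IZ,M (d=16, Q=-195/4); attach at lengths (31/8, 97/8); label the merged cluster IMZ
  updated: d(IMZ,QX)=67/8
iteration 4: select IMZ,QX (d=67/8); attach at lengths (67/16, 67/16); label the merged cluster IMQXZ
final tree: (((I:-13/8,Z:117/8):31/8,M:97/8):67/16,(Q:1/3,X:11/3):67/16)
total length: 331/8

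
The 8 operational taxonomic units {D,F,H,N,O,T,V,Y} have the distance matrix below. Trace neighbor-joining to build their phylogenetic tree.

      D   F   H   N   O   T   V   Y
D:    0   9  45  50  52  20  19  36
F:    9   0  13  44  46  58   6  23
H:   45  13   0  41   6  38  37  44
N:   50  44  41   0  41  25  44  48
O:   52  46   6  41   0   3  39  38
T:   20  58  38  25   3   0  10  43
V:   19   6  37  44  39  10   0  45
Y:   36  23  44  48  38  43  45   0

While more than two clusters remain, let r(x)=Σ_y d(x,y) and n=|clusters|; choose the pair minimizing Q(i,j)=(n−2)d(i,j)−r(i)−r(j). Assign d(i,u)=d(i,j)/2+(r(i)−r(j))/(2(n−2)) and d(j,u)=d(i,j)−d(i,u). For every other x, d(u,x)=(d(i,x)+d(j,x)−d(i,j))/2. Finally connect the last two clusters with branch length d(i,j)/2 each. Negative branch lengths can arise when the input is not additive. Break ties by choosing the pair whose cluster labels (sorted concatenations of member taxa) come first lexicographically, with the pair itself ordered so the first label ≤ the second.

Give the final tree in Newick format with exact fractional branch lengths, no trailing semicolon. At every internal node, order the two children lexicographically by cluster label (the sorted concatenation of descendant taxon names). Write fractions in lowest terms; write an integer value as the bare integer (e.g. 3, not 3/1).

((((((D:29/5,F:16/5):63/16,V:65/16):203/24,Y:541/24):6,(H:35/12,O:37/12):97/8):25/8,N:167/8):33/16,T:33/16)

1. join H+O (d=6, Q=-413) ⇒ HO; edges |H|=35/12, |O|=37/12
  updated: d(D,HO)=91/2, d(F,HO)=53/2, d(HO,N)=38, d(HO,T)=35/2, d(HO,V)=35, d(HO,Y)=38
2. join D+F (d=9, Q=-301) ⇒ DF; edges |D|=29/5, |F|=16/5
  updated: d(DF,HO)=63/2, d(DF,N)=85/2, d(DF,T)=69/2, d(DF,V)=8, d(DF,Y)=25
3. join DF+V (d=8, Q=-503/2) ⇒ DFV; edges |DF|=63/16, |V|=65/16
  updated: d(DFV,HO)=117/4, d(DFV,N)=157/4, d(DFV,T)=73/4, d(DFV,Y)=31
4. join DFV+Y (d=31, Q=-739/4) ⇒ DFVY; edges |DFV|=203/24, |Y|=541/24
  updated: d(DFVY,HO)=145/8, d(DFVY,N)=225/8, d(DFVY,T)=121/8
5. join DFVY+HO (d=145/8, Q=-395/4) ⇒ DFHOVY; edges |DFVY|=6, |HO|=97/8
  updated: d(DFHOVY,N)=24, d(DFHOVY,T)=29/4
6. join DFHOVY+N (d=24, Q=-225/4) ⇒ DFHNOVY; edges |DFHOVY|=25/8, |N|=167/8
  updated: d(DFHNOVY,T)=33/8
7. join DFHNOVY+T (d=33/8) ⇒ DFHNOTVY; edges |DFHNOVY|=33/16, |T|=33/16
final tree: ((((((D:29/5,F:16/5):63/16,V:65/16):203/24,Y:541/24):6,(H:35/12,O:37/12):97/8):25/8,N:167/8):33/16,T:33/16)
total length: 401/4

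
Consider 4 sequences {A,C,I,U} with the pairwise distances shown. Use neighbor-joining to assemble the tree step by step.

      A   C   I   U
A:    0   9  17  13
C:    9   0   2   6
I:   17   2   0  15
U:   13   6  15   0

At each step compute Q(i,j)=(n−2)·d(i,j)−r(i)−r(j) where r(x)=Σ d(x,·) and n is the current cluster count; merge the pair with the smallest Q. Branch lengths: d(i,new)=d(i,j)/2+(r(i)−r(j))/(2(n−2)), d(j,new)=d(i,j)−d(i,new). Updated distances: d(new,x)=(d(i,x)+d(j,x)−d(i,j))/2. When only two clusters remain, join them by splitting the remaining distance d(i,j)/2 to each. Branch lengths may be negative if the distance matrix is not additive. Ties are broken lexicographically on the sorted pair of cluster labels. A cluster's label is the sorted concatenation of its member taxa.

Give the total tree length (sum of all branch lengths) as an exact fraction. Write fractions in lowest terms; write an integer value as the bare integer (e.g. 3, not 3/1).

1. join A+U (d=13, Q=-47) ⇒ AU; edges |A|=31/4, |U|=21/4
  updated: d(AU,C)=1, d(AU,I)=19/2
2. join AU+C (d=1, Q=-25/2) ⇒ ACU; edges |AU|=17/4, |C|=-13/4
  updated: d(ACU,I)=21/4
3. join ACU+I (d=21/4) ⇒ ACIU; edges |ACU|=21/8, |I|=21/8
final tree: (((A:31/4,U:21/4):17/4,C:-13/4):21/8,I:21/8)
total length: 77/4

77/4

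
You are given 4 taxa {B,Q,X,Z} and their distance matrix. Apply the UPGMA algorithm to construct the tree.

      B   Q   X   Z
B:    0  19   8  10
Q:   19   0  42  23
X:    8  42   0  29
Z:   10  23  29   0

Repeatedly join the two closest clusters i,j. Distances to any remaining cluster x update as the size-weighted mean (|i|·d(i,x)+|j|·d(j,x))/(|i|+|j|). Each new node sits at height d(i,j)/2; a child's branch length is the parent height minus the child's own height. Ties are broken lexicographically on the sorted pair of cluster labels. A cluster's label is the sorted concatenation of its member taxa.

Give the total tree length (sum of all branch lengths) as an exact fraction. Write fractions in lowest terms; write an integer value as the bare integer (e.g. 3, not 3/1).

1. join B+X (d=8) ⇒ BX; edges |B|=4, |X|=4
  updated: d(BX,Q)=61/2, d(BX,Z)=39/2
2. join BX+Z (d=39/2) ⇒ BXZ; edges |BX|=23/4, |Z|=39/4
  updated: d(BXZ,Q)=28
3. join BXZ+Q (d=28) ⇒ BQXZ; edges |BXZ|=17/4, |Q|=14
final tree: (((B:4,X:4):23/4,Z:39/4):17/4,Q:14)
total length: 167/4

167/4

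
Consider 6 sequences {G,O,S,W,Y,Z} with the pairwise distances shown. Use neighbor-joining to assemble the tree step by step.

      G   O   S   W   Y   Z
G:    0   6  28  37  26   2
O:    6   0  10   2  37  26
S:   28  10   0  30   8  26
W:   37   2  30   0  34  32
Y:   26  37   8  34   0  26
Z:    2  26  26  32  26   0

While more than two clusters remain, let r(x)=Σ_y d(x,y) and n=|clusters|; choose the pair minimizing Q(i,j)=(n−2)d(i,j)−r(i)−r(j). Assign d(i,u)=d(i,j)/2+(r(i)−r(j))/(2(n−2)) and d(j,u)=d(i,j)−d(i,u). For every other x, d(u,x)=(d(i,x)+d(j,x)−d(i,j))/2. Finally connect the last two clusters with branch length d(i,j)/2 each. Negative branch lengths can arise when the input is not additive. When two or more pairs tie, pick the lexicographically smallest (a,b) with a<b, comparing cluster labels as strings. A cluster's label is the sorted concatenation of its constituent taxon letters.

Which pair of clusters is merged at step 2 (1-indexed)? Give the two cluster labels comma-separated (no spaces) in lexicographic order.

iteration 1: select O,W (d=2, Q=-208); attach at lengths (-23/4, 31/4); label the merged cluster OW
  updated: d(G,OW)=41/2, d(OW,S)=19, d(OW,Y)=69/2, d(OW,Z)=28
iteration 2: select G,Z (d=2, Q=-305/2); attach at lengths (1/12, 23/12); label the merged cluster GZ
  updated: d(GZ,OW)=93/4, d(GZ,S)=26, d(GZ,Y)=25
iteration 3: select GZ,OW (d=93/4, Q=-209/2); attach at lengths (11, 49/4); label the merged cluster GOWZ
  updated: d(GOWZ,S)=87/8, d(GOWZ,Y)=145/8
iteration 4: select GOWZ,S (d=87/8, Q=-37); attach at lengths (21/2, 3/8); label the merged cluster GOSWZ
  updated: d(GOSWZ,Y)=61/8
iteration 5: select GOSWZ,Y (d=61/8); attach at lengths (61/16, 61/16); label the merged cluster GOSWYZ
final tree: ((((G:1/12,Z:23/12):11,(O:-23/4,W:31/4):49/4):21/2,S:3/8):61/16,Y:61/16)
total length: 183/4

G,Z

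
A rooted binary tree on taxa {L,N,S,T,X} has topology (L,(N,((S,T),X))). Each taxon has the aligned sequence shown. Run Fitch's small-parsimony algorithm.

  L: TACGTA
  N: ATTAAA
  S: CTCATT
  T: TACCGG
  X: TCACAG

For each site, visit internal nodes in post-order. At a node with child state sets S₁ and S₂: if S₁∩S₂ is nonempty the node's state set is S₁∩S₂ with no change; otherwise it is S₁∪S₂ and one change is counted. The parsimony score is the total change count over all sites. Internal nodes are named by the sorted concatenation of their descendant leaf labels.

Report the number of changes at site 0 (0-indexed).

2

ST@0: {C} ∪ {T} = {C,T} (union, +1)
STX@0: {C,T} ∩ {T} = {T} (intersection, +0)
NSTX@0: {A} ∪ {T} = {A,T} (union, +1)
LNSTX@0: {T} ∩ {A,T} = {T} (intersection, +0)
ST@1: {T} ∪ {A} = {A,T} (union, +1)
STX@1: {A,T} ∪ {C} = {A,C,T} (union, +1)
NSTX@1: {T} ∩ {A,C,T} = {T} (intersection, +0)
LNSTX@1: {A} ∪ {T} = {A,T} (union, +1)
ST@2: {C} ∩ {C} = {C} (intersection, +0)
STX@2: {C} ∪ {A} = {A,C} (union, +1)
NSTX@2: {T} ∪ {A,C} = {A,C,T} (union, +1)
LNSTX@2: {C} ∩ {A,C,T} = {C} (intersection, +0)
ST@3: {A} ∪ {C} = {A,C} (union, +1)
STX@3: {A,C} ∩ {C} = {C} (intersection, +0)
NSTX@3: {A} ∪ {C} = {A,C} (union, +1)
LNSTX@3: {G} ∪ {A,C} = {A,C,G} (union, +1)
ST@4: {T} ∪ {G} = {G,T} (union, +1)
STX@4: {G,T} ∪ {A} = {A,G,T} (union, +1)
NSTX@4: {A} ∩ {A,G,T} = {A} (intersection, +0)
LNSTX@4: {T} ∪ {A} = {A,T} (union, +1)
ST@5: {T} ∪ {G} = {G,T} (union, +1)
STX@5: {G,T} ∩ {G} = {G} (intersection, +0)
NSTX@5: {A} ∪ {G} = {A,G} (union, +1)
LNSTX@5: {A} ∩ {A,G} = {A} (intersection, +0)
per-site changes: [2, 3, 2, 3, 3, 2]; total = 15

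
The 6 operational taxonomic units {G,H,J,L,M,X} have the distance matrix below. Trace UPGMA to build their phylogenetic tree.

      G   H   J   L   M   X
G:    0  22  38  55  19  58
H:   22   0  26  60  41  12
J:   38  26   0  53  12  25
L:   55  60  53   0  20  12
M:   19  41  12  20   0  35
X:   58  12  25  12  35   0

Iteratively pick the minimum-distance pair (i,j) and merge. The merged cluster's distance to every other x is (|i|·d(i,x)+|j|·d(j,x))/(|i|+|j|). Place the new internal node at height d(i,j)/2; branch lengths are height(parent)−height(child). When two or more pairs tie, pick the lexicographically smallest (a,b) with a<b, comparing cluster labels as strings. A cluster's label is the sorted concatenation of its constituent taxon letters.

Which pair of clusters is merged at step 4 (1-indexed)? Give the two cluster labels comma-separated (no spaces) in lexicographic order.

GJM,HX

1. join H+X (d=12) ⇒ HX; edges |H|=6, |X|=6
  updated: d(G,HX)=40, d(HX,J)=51/2, d(HX,L)=36, d(HX,M)=38
2. join J+M (d=12) ⇒ JM; edges |J|=6, |M|=6
  updated: d(G,JM)=57/2, d(HX,JM)=127/4, d(JM,L)=73/2
3. join G+JM (d=57/2) ⇒ GJM; edges |G|=57/4, |JM|=33/4
  updated: d(GJM,HX)=69/2, d(GJM,L)=128/3
4. join GJM+HX (d=69/2) ⇒ GHJMX; edges |GJM|=3, |HX|=45/4
  updated: d(GHJMX,L)=40
5. join GHJMX+L (d=40) ⇒ GHJLMX; edges |GHJMX|=11/4, |L|=20
final tree: (((G:57/4,(J:6,M:6):33/4):3,(H:6,X:6):45/4):11/4,L:20)
total length: 167/2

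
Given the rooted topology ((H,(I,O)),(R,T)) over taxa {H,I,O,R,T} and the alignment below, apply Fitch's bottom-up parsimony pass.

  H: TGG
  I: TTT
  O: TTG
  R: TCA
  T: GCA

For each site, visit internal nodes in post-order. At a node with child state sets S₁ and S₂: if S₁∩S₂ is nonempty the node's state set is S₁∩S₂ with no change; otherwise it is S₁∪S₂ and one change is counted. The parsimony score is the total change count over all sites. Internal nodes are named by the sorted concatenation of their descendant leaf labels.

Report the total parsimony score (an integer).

[col 0] IO: children I:{T}, O:{T} ∩→ {T}; cost 0
[col 0] HIO: children H:{T}, IO:{T} ∩→ {T}; cost 0
[col 0] RT: children R:{T}, T:{G} ∪→ {G,T}; cost 1
[col 0] HIORT: children HIO:{T}, RT:{G,T} ∩→ {T}; cost 0
[col 1] IO: children I:{T}, O:{T} ∩→ {T}; cost 0
[col 1] HIO: children H:{G}, IO:{T} ∪→ {G,T}; cost 1
[col 1] RT: children R:{C}, T:{C} ∩→ {C}; cost 0
[col 1] HIORT: children HIO:{G,T}, RT:{C} ∪→ {C,G,T}; cost 1
[col 2] IO: children I:{T}, O:{G} ∪→ {G,T}; cost 1
[col 2] HIO: children H:{G}, IO:{G,T} ∩→ {G}; cost 0
[col 2] RT: children R:{A}, T:{A} ∩→ {A}; cost 0
[col 2] HIORT: children HIO:{G}, RT:{A} ∪→ {A,G}; cost 1
per-site changes: [1, 2, 2]; total = 5

5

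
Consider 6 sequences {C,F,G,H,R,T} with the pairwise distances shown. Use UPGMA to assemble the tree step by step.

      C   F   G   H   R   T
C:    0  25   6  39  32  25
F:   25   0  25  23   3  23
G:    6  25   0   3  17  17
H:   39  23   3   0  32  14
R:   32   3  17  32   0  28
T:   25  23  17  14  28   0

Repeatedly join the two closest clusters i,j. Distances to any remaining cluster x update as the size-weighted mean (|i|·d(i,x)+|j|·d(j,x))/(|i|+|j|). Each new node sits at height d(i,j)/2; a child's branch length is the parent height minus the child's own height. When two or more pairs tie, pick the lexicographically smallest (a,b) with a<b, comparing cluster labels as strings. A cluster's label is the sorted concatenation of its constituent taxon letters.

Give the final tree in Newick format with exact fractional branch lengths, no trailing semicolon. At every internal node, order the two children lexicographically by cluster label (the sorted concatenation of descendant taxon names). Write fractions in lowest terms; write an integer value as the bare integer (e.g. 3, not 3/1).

((C:35/3,((G:3/2,H:3/2):25/4,T:31/4):47/12):55/48,(F:3/2,R:3/2):181/16)

1. join F+R (d=3) ⇒ FR; edges |F|=3/2, |R|=3/2
  updated: d(C,FR)=57/2, d(FR,G)=21, d(FR,H)=55/2, d(FR,T)=51/2
2. join G+H (d=3) ⇒ GH; edges |G|=3/2, |H|=3/2
  updated: d(C,GH)=45/2, d(FR,GH)=97/4, d(GH,T)=31/2
3. join GH+T (d=31/2) ⇒ GHT; edges |GH|=25/4, |T|=31/4
  updated: d(C,GHT)=70/3, d(FR,GHT)=74/3
4. join C+GHT (d=70/3) ⇒ CGHT; edges |C|=35/3, |GHT|=47/12
  updated: d(CGHT,FR)=205/8
5. join CGHT+FR (d=205/8) ⇒ CFGHRT; edges |CGHT|=55/48, |FR|=181/16
final tree: ((C:35/3,((G:3/2,H:3/2):25/4,T:31/4):47/12):55/48,(F:3/2,R:3/2):181/16)
total length: 1153/24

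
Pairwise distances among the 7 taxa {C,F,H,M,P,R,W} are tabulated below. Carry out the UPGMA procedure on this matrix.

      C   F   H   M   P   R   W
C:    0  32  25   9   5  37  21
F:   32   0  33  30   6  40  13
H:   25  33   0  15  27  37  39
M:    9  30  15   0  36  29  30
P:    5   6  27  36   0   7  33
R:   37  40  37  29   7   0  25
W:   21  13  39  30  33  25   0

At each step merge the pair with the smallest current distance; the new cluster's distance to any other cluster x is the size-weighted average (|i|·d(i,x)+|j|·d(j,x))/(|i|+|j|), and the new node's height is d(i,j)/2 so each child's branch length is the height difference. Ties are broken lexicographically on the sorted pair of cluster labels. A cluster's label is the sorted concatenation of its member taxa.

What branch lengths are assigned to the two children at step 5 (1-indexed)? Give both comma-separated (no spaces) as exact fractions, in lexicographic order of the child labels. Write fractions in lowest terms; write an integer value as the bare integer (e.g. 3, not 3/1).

step 1: merge (C,P) at d=5; branch lengths C→5/2, P→5/2; new cluster CP
  updated: d(CP,F)=19, d(CP,H)=26, d(CP,M)=45/2, d(CP,R)=22, d(CP,W)=27
step 2: merge (F,W) at d=13; branch lengths F→13/2, W→13/2; new cluster FW
  updated: d(CP,FW)=23, d(FW,H)=36, d(FW,M)=30, d(FW,R)=65/2
step 3: merge (H,M) at d=15; branch lengths H→15/2, M→15/2; new cluster HM
  updated: d(CP,HM)=97/4, d(FW,HM)=33, d(HM,R)=33
step 4: merge (CP,R) at d=22; branch lengths CP→17/2, R→11; new cluster CPR
  updated: d(CPR,FW)=157/6, d(CPR,HM)=163/6
step 5: merge (CPR,FW) at d=157/6; branch lengths CPR→25/12, FW→79/12; new cluster CFPRW
  updated: d(CFPRW,HM)=59/2
step 6: merge (CFPRW,HM) at d=59/2; branch lengths CFPRW→5/3, HM→29/4; new cluster CFHMPRW
final tree: ((((C:5/2,P:5/2):17/2,R:11):25/12,(F:13/2,W:13/2):79/12):5/3,(H:15/2,M:15/2):29/4)
total length: 841/12

25/12,79/12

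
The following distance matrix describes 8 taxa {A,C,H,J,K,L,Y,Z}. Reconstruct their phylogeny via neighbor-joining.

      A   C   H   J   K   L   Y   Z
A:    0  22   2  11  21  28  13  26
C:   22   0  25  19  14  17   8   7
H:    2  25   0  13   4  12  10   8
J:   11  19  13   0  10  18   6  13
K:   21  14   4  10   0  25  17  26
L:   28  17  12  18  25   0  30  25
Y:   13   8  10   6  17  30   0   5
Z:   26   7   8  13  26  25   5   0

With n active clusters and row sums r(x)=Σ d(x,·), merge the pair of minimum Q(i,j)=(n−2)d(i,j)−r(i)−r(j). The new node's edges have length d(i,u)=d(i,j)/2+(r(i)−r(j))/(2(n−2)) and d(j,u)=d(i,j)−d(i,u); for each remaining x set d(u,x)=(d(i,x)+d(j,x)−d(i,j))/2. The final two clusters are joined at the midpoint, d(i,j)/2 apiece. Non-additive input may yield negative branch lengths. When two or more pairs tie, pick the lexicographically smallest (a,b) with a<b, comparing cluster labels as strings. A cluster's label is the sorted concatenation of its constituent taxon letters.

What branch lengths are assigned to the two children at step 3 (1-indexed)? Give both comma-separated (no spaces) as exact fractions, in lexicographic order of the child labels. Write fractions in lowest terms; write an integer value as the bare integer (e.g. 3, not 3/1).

iteration 1: select A,H (d=2, Q=-185); attach at lengths (61/12, -37/12); label the merged cluster AH
  updated: d(AH,C)=45/2, d(AH,J)=11, d(AH,K)=23/2, d(AH,L)=19, d(AH,Y)=21/2, d(AH,Z)=16
iteration 2: select C,Z (d=7, Q=-289/2); attach at lengths (61/20, 79/20); label the merged cluster CZ
  updated: d(AH,CZ)=63/4, d(CZ,J)=25/2, d(CZ,K)=33/2, d(CZ,L)=35/2, d(CZ,Y)=3
iteration 3: select CZ,Y (d=3, Q=-479/4); attach at lengths (43/32, 53/32); label the merged cluster CYZ
  updated: d(AH,CYZ)=93/8, d(CYZ,J)=31/4, d(CYZ,K)=61/4, d(CYZ,L)=89/4
iteration 4: select AH,K (d=23/2, Q=-643/8); attach at lengths (69/16, 115/16); label the merged cluster AHK
  updated: d(AHK,CYZ)=123/16, d(AHK,J)=19/4, d(AHK,L)=65/4
iteration 5: select AHK,L (d=65/4, Q=-843/16); attach at lengths (75/64, 965/64); label the merged cluster AHKL
  updated: d(AHKL,CYZ)=219/32, d(AHKL,J)=13/4
iteration 6: select AHKL,CYZ (d=219/32, Q=-571/32); attach at lengths (75/64, 363/64); label the merged cluster ACHKLYZ
  updated: d(ACHKLYZ,J)=133/64
iteration 7: select ACHKLYZ,J (d=133/64); attach at lengths (133/128, 133/128); label the merged cluster ACHJKLYZ
final tree: (((((A:61/12,H:-37/12):69/16,K:115/16):75/64,L:965/64):75/64,((C:61/20,Z:79/20):43/32,Y:53/32):363/64):133/128,J:133/128)
total length: 3115/64

43/32,53/32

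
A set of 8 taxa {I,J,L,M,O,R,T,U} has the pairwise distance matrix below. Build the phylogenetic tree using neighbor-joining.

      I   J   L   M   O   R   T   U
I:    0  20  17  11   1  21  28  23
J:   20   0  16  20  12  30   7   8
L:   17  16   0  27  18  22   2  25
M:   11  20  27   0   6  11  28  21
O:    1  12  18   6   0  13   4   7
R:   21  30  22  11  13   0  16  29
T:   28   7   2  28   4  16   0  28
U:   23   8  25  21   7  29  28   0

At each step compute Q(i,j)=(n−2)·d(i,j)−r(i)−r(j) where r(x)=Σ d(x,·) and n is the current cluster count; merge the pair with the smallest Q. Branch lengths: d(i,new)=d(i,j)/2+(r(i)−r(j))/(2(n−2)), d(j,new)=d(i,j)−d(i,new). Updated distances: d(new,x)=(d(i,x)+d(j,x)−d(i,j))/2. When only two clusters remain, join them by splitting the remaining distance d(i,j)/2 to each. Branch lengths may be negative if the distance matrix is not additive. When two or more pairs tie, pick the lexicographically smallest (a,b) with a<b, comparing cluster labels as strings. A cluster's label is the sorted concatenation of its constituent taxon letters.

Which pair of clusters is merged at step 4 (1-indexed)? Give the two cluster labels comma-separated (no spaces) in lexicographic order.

JU,LT

step 1: merge (L,T) at d=2, Q=-228; branch lengths L→13/6, T→-1/6; new cluster LT
  updated: d(I,LT)=43/2, d(J,LT)=21/2, d(LT,M)=53/2, d(LT,O)=10, d(LT,R)=18, d(LT,U)=51/2
step 2: merge (J,U) at d=8, Q=-174; branch lengths J→27/10, U→53/10; new cluster JU
  updated: d(I,JU)=35/2, d(JU,LT)=14, d(JU,M)=33/2, d(JU,O)=11/2, d(JU,R)=51/2
step 3: merge (M,R) at d=11, Q=-231/2; branch lengths M→53/16, R→123/16; new cluster MR
  updated: d(I,MR)=21/2, d(JU,MR)=31/2, d(LT,MR)=67/4, d(MR,O)=4
step 4: merge (JU,LT) at d=14, Q=-291/4; branch lengths JU→43/8, LT→69/8; new cluster JLTU
  updated: d(I,JLTU)=25/2, d(JLTU,MR)=73/8, d(JLTU,O)=3/4
step 5: merge (I,O) at d=1, Q=-111/4; branch lengths I→81/16, O→-65/16; new cluster IO
  updated: d(IO,JLTU)=49/8, d(IO,MR)=27/4
step 6: merge (IO,JLTU) at d=49/8, Q=-22; branch lengths IO→15/8, JLTU→17/4; new cluster IJLOTU
  updated: d(IJLOTU,MR)=39/8
step 7: merge (IJLOTU,MR) at d=39/8; branch lengths IJLOTU→39/16, MR→39/16; new cluster IJLMORTU
final tree: (((I:81/16,O:-65/16):15/8,((J:27/10,U:53/10):43/8,(L:13/6,T:-1/6):69/8):17/4):39/16,(M:53/16,R:123/16):39/16)
total length: 47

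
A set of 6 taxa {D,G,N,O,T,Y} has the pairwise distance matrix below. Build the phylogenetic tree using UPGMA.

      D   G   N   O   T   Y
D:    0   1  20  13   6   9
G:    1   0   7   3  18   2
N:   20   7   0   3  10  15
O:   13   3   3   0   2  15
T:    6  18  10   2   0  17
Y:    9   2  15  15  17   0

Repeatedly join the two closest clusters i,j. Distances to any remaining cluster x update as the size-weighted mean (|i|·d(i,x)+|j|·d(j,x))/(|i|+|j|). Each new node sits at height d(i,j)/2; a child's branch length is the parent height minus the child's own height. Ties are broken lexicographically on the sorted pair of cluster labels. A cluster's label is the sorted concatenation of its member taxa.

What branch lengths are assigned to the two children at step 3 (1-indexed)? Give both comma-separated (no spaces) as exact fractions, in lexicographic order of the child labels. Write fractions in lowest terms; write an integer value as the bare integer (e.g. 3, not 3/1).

9/4,11/4

1. join D+G (d=1) ⇒ DG; edges |D|=1/2, |G|=1/2
  updated: d(DG,N)=27/2, d(DG,O)=8, d(DG,T)=12, d(DG,Y)=11/2
2. join O+T (d=2) ⇒ OT; edges |O|=1, |T|=1
  updated: d(DG,OT)=10, d(N,OT)=13/2, d(OT,Y)=16
3. join DG+Y (d=11/2) ⇒ DGY; edges |DG|=9/4, |Y|=11/4
  updated: d(DGY,N)=14, d(DGY,OT)=12
4. join N+OT (d=13/2) ⇒ NOT; edges |N|=13/4, |OT|=9/4
  updated: d(DGY,NOT)=38/3
5. join DGY+NOT (d=38/3) ⇒ DGNOTY; edges |DGY|=43/12, |NOT|=37/12
final tree: (((D:1/2,G:1/2):9/4,Y:11/4):43/12,(N:13/4,(O:1,T:1):9/4):37/12)
total length: 121/6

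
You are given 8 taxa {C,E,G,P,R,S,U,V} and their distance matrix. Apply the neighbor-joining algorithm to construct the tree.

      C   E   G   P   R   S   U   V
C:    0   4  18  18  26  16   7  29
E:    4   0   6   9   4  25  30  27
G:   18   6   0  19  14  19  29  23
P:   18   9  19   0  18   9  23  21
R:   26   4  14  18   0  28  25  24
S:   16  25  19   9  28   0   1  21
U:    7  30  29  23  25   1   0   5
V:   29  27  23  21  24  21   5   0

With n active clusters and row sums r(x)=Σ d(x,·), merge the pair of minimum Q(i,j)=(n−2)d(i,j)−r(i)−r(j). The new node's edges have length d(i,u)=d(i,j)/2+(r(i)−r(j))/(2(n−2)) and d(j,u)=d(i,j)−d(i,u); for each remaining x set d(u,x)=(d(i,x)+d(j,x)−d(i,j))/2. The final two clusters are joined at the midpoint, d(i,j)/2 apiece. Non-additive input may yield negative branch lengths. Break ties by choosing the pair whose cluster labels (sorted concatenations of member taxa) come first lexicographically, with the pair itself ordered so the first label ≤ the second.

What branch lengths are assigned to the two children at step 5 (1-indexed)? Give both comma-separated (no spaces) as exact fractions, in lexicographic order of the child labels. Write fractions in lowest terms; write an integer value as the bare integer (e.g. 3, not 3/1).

75/16,95/16

step 1: merge (U,V) at d=5, Q=-240; branch lengths U→0, V→5; new cluster UV
  updated: d(C,UV)=31/2, d(E,UV)=26, d(G,UV)=47/2, d(P,UV)=39/2, d(R,UV)=22, d(S,UV)=17/2
step 2: merge (S,UV) at d=17/2, Q=-178; branch lengths S→33/10, UV→26/5; new cluster SUV
  updated: d(C,SUV)=23/2, d(E,SUV)=85/4, d(G,SUV)=17, d(P,SUV)=10, d(R,SUV)=83/4
step 3: merge (P,SUV) at d=10, Q=-229/2; branch lengths P→67/16, SUV→93/16; new cluster PSUV
  updated: d(C,PSUV)=39/4, d(E,PSUV)=81/8, d(G,PSUV)=13, d(PSUV,R)=115/8
step 4: merge (C,PSUV) at d=39/4, Q=-303/4; branch lengths C→53/8, PSUV→25/8; new cluster CPSUV
  updated: d(CPSUV,E)=35/16, d(CPSUV,G)=85/8, d(CPSUV,R)=245/16
step 5: merge (CPSUV,G) at d=85/8, Q=-75/2; branch lengths CPSUV→75/16, G→95/16; new cluster CGPSUV
  updated: d(CGPSUV,E)=-39/32, d(CGPSUV,R)=299/32
step 6: merge (CGPSUV,E) at d=-39/32, Q=-97/8; branch lengths CGPSUV→33/16, E→-105/32; new cluster CEGPSUV
  updated: d(CEGPSUV,R)=233/32
step 7: merge (CEGPSUV,R) at d=233/32; branch lengths CEGPSUV→233/64, R→233/64; new cluster CEGPRSUV
final tree: ((((C:53/8,(P:67/16,(S:33/10,(U:0,V:5):26/5):93/16):25/8):75/16,G:95/16):33/16,E:-105/32):233/64,R:233/64)
total length: 799/16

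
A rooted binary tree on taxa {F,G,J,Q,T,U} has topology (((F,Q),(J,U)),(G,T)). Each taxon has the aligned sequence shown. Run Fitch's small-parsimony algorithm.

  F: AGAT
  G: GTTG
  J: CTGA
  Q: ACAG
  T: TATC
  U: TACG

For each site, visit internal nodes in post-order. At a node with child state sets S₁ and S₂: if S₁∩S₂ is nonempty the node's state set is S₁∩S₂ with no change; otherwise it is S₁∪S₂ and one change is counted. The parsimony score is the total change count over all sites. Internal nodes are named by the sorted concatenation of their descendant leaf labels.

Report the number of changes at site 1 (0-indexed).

[col 0] FQ: children F:{A}, Q:{A} ∩→ {A}; cost 0
[col 0] JU: children J:{C}, U:{T} ∪→ {C,T}; cost 1
[col 0] FJQU: children FQ:{A}, JU:{C,T} ∪→ {A,C,T}; cost 1
[col 0] GT: children G:{G}, T:{T} ∪→ {G,T}; cost 1
[col 0] FGJQTU: children FJQU:{A,C,T}, GT:{G,T} ∩→ {T}; cost 0
[col 1] FQ: children F:{G}, Q:{C} ∪→ {C,G}; cost 1
[col 1] JU: children J:{T}, U:{A} ∪→ {A,T}; cost 1
[col 1] FJQU: children FQ:{C,G}, JU:{A,T} ∪→ {A,C,G,T}; cost 1
[col 1] GT: children G:{T}, T:{A} ∪→ {A,T}; cost 1
[col 1] FGJQTU: children FJQU:{A,C,G,T}, GT:{A,T} ∩→ {A,T}; cost 0
[col 2] FQ: children F:{A}, Q:{A} ∩→ {A}; cost 0
[col 2] JU: children J:{G}, U:{C} ∪→ {C,G}; cost 1
[col 2] FJQU: children FQ:{A}, JU:{C,G} ∪→ {A,C,G}; cost 1
[col 2] GT: children G:{T}, T:{T} ∩→ {T}; cost 0
[col 2] FGJQTU: children FJQU:{A,C,G}, GT:{T} ∪→ {A,C,G,T}; cost 1
[col 3] FQ: children F:{T}, Q:{G} ∪→ {G,T}; cost 1
[col 3] JU: children J:{A}, U:{G} ∪→ {A,G}; cost 1
[col 3] FJQU: children FQ:{G,T}, JU:{A,G} ∩→ {G}; cost 0
[col 3] GT: children G:{G}, T:{C} ∪→ {C,G}; cost 1
[col 3] FGJQTU: children FJQU:{G}, GT:{C,G} ∩→ {G}; cost 0
per-site changes: [3, 4, 3, 3]; total = 13

4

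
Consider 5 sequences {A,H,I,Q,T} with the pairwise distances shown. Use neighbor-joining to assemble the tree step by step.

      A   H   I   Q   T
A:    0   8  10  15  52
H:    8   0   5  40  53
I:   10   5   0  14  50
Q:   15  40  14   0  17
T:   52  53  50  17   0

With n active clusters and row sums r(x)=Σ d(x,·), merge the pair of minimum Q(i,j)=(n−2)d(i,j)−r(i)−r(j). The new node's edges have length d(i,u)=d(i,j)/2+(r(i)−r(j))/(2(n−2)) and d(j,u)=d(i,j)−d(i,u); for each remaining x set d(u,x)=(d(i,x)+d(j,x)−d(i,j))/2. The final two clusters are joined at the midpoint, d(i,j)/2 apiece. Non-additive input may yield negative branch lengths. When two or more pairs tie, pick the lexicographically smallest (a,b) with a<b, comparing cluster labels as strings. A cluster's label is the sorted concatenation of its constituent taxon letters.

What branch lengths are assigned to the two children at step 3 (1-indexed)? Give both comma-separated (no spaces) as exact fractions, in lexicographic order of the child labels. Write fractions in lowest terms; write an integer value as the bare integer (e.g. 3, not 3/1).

1. join Q+T (d=17, Q=-207) ⇒ QT; edges |Q|=-35/6, |T|=137/6
  updated: d(A,QT)=25, d(H,QT)=38, d(I,QT)=47/2
2. join A+QT (d=25, Q=-159/2) ⇒ AQT; edges |A|=13/8, |QT|=187/8
  updated: d(AQT,H)=21/2, d(AQT,I)=17/4
3. join AQT+H (d=21/2, Q=-79/4) ⇒ AHQT; edges |AQT|=39/8, |H|=45/8
  updated: d(AHQT,I)=-5/8
4. join AHQT+I (d=-5/8) ⇒ AHIQT; edges |AHQT|=-5/16, |I|=-5/16
final tree: (((A:13/8,(Q:-35/6,T:137/6):187/8):39/8,H:45/8):-5/16,I:-5/16)
total length: 415/8

39/8,45/8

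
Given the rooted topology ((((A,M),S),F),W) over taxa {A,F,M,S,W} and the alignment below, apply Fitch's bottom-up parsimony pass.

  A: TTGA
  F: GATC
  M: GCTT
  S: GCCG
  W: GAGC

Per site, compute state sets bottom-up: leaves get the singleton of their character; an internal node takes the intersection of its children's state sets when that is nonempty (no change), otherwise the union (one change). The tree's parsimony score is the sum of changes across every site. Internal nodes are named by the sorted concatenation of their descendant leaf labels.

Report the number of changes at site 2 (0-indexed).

3

site 0, node AM: A={T} ∪ M={G} → {G,T} (+1)
site 0, node AMS: AM={G,T} ∩ S={G} → {G} (+0)
site 0, node AFMS: AMS={G} ∩ F={G} → {G} (+0)
site 0, node AFMSW: AFMS={G} ∩ W={G} → {G} (+0)
site 1, node AM: A={T} ∪ M={C} → {C,T} (+1)
site 1, node AMS: AM={C,T} ∩ S={C} → {C} (+0)
site 1, node AFMS: AMS={C} ∪ F={A} → {A,C} (+1)
site 1, node AFMSW: AFMS={A,C} ∩ W={A} → {A} (+0)
site 2, node AM: A={G} ∪ M={T} → {G,T} (+1)
site 2, node AMS: AM={G,T} ∪ S={C} → {C,G,T} (+1)
site 2, node AFMS: AMS={C,G,T} ∩ F={T} → {T} (+0)
site 2, node AFMSW: AFMS={T} ∪ W={G} → {G,T} (+1)
site 3, node AM: A={A} ∪ M={T} → {A,T} (+1)
site 3, node AMS: AM={A,T} ∪ S={G} → {A,G,T} (+1)
site 3, node AFMS: AMS={A,G,T} ∪ F={C} → {A,C,G,T} (+1)
site 3, node AFMSW: AFMS={A,C,G,T} ∩ W={C} → {C} (+0)
per-site changes: [1, 2, 3, 3]; total = 9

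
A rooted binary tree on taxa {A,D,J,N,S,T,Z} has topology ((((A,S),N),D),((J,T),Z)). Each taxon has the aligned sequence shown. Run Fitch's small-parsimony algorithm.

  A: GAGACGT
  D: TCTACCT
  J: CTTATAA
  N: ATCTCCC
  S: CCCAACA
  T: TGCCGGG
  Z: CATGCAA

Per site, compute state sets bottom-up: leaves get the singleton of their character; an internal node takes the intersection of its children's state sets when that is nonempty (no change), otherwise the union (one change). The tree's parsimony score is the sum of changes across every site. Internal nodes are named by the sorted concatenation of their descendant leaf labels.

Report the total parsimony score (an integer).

[col 0] AS: children A:{G}, S:{C} ∪→ {C,G}; cost 1
[col 0] ANS: children AS:{C,G}, N:{A} ∪→ {A,C,G}; cost 1
[col 0] ADNS: children ANS:{A,C,G}, D:{T} ∪→ {A,C,G,T}; cost 1
[col 0] JT: children J:{C}, T:{T} ∪→ {C,T}; cost 1
[col 0] JTZ: children JT:{C,T}, Z:{C} ∩→ {C}; cost 0
[col 0] ADJNSTZ: children ADNS:{A,C,G,T}, JTZ:{C} ∩→ {C}; cost 0
[col 1] AS: children A:{A}, S:{C} ∪→ {A,C}; cost 1
[col 1] ANS: children AS:{A,C}, N:{T} ∪→ {A,C,T}; cost 1
[col 1] ADNS: children ANS:{A,C,T}, D:{C} ∩→ {C}; cost 0
[col 1] JT: children J:{T}, T:{G} ∪→ {G,T}; cost 1
[col 1] JTZ: children JT:{G,T}, Z:{A} ∪→ {A,G,T}; cost 1
[col 1] ADJNSTZ: children ADNS:{C}, JTZ:{A,G,T} ∪→ {A,C,G,T}; cost 1
[col 2] AS: children A:{G}, S:{C} ∪→ {C,G}; cost 1
[col 2] ANS: children AS:{C,G}, N:{C} ∩→ {C}; cost 0
[col 2] ADNS: children ANS:{C}, D:{T} ∪→ {C,T}; cost 1
[col 2] JT: children J:{T}, T:{C} ∪→ {C,T}; cost 1
[col 2] JTZ: children JT:{C,T}, Z:{T} ∩→ {T}; cost 0
[col 2] ADJNSTZ: children ADNS:{C,T}, JTZ:{T} ∩→ {T}; cost 0
[col 3] AS: children A:{A}, S:{A} ∩→ {A}; cost 0
[col 3] ANS: children AS:{A}, N:{T} ∪→ {A,T}; cost 1
[col 3] ADNS: children ANS:{A,T}, D:{A} ∩→ {A}; cost 0
[col 3] JT: children J:{A}, T:{C} ∪→ {A,C}; cost 1
[col 3] JTZ: children JT:{A,C}, Z:{G} ∪→ {A,C,G}; cost 1
[col 3] ADJNSTZ: children ADNS:{A}, JTZ:{A,C,G} ∩→ {A}; cost 0
[col 4] AS: children A:{C}, S:{A} ∪→ {A,C}; cost 1
[col 4] ANS: children AS:{A,C}, N:{C} ∩→ {C}; cost 0
[col 4] ADNS: children ANS:{C}, D:{C} ∩→ {C}; cost 0
[col 4] JT: children J:{T}, T:{G} ∪→ {G,T}; cost 1
[col 4] JTZ: children JT:{G,T}, Z:{C} ∪→ {C,G,T}; cost 1
[col 4] ADJNSTZ: children ADNS:{C}, JTZ:{C,G,T} ∩→ {C}; cost 0
[col 5] AS: children A:{G}, S:{C} ∪→ {C,G}; cost 1
[col 5] ANS: children AS:{C,G}, N:{C} ∩→ {C}; cost 0
[col 5] ADNS: children ANS:{C}, D:{C} ∩→ {C}; cost 0
[col 5] JT: children J:{A}, T:{G} ∪→ {A,G}; cost 1
[col 5] JTZ: children JT:{A,G}, Z:{A} ∩→ {A}; cost 0
[col 5] ADJNSTZ: children ADNS:{C}, JTZ:{A} ∪→ {A,C}; cost 1
[col 6] AS: children A:{T}, S:{A} ∪→ {A,T}; cost 1
[col 6] ANS: children AS:{A,T}, N:{C} ∪→ {A,C,T}; cost 1
[col 6] ADNS: children ANS:{A,C,T}, D:{T} ∩→ {T}; cost 0
[col 6] JT: children J:{A}, T:{G} ∪→ {A,G}; cost 1
[col 6] JTZ: children JT:{A,G}, Z:{A} ∩→ {A}; cost 0
[col 6] ADJNSTZ: children ADNS:{T}, JTZ:{A} ∪→ {A,T}; cost 1
per-site changes: [4, 5, 3, 3, 3, 3, 4]; total = 25

25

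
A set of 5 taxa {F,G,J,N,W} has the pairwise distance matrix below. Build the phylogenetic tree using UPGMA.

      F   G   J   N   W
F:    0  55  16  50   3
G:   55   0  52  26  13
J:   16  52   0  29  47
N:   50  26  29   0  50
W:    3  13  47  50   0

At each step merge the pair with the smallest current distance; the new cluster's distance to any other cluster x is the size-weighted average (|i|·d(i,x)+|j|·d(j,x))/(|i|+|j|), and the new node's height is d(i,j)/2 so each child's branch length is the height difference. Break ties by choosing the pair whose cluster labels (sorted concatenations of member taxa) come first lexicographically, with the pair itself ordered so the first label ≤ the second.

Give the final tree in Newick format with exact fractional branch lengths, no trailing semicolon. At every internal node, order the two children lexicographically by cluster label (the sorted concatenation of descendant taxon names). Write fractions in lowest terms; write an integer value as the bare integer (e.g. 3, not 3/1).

step 1: merge (F,W) at d=3; branch lengths F→3/2, W→3/2; new cluster FW
  updated: d(FW,G)=34, d(FW,J)=63/2, d(FW,N)=50
step 2: merge (G,N) at d=26; branch lengths G→13, N→13; new cluster GN
  updated: d(FW,GN)=42, d(GN,J)=81/2
step 3: merge (FW,J) at d=63/2; branch lengths FW→57/4, J→63/4; new cluster FJW
  updated: d(FJW,GN)=83/2
step 4: merge (FJW,GN) at d=83/2; branch lengths FJW→5, GN→31/4; new cluster FGJNW
final tree: (((F:3/2,W:3/2):57/4,J:63/4):5,(G:13,N:13):31/4)
total length: 287/4

(((F:3/2,W:3/2):57/4,J:63/4):5,(G:13,N:13):31/4)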